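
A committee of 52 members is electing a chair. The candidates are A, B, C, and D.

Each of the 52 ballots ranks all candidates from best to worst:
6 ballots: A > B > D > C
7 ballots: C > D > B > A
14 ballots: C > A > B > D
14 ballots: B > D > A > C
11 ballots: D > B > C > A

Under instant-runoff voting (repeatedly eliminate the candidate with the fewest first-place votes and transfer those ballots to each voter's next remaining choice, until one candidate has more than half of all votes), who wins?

B

Round 1: A 6, B 14, C 21, D 11. A eliminated.
Round 2: B 20, C 21, D 11. D eliminated.
Round 3: B 31, C 21. B has a majority (≥27).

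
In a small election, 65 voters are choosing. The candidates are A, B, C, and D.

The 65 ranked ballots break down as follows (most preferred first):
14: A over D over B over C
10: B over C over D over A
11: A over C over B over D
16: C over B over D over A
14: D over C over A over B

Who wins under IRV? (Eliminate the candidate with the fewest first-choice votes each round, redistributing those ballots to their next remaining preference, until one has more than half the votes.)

C

Round 1: A 25, B 10, C 16, D 14. B eliminated.
Round 2: A 25, C 26, D 14. D eliminated.
Round 3: A 25, C 40. C has a majority (≥33).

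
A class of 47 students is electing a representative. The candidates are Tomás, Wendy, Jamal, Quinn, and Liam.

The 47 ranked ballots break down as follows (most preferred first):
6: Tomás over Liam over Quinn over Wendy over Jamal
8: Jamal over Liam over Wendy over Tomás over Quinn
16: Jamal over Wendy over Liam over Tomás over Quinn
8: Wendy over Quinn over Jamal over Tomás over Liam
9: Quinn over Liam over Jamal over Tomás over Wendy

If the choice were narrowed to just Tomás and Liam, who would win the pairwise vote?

Tomás is ranked above Liam on 14 ballots; Liam above Tomás on 33.

Liam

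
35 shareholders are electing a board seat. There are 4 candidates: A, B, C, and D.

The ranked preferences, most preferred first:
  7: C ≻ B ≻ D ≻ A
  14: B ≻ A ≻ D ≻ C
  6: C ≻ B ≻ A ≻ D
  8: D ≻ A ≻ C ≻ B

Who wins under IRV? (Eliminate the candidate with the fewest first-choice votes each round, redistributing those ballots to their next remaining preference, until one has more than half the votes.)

Round 1: A 0, B 14, C 13, D 8. A eliminated.
Round 2: B 14, C 13, D 8. D eliminated.
Round 3: B 14, C 21. C has a majority (≥18).

C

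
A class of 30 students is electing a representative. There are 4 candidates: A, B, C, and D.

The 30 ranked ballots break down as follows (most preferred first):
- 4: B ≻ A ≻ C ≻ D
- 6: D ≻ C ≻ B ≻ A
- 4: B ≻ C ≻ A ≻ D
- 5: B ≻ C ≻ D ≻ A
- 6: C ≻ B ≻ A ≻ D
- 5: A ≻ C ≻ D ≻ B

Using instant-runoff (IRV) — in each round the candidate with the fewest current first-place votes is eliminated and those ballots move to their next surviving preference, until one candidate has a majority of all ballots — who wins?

C

Round 1: A 5, B 13, C 6, D 6. A eliminated.
Round 2: B 13, C 11, D 6. D eliminated.
Round 3: B 13, C 17. C has a majority (≥16).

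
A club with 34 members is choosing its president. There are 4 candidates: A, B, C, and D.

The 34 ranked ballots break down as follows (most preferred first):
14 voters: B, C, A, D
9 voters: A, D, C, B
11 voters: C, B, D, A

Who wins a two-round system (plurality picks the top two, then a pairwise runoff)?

Round 1 first-place votes: A 9, B 14, C 11, D 0. B and C advance.
Runoff: B is ranked above C on 14 ballots, C above B on 20.

C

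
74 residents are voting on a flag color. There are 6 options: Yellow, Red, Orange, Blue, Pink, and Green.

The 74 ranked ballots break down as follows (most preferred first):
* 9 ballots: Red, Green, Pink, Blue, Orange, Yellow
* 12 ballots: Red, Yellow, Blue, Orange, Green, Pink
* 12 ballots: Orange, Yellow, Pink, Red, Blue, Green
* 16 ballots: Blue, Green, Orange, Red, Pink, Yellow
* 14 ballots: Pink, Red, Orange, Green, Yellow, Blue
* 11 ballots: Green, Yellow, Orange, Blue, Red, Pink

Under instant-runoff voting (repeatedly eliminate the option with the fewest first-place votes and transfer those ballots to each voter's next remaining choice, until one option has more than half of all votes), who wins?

Round 1: Yellow 0, Red 21, Orange 12, Blue 16, Pink 14, Green 11. Yellow eliminated.
Round 2: Red 21, Orange 12, Blue 16, Pink 14, Green 11. Green eliminated.
Round 3: Red 21, Orange 23, Blue 16, Pink 14. Pink eliminated.
Round 4: Red 35, Orange 23, Blue 16. Blue eliminated.
Round 5: Red 35, Orange 39. Orange has a majority (≥38).

Orange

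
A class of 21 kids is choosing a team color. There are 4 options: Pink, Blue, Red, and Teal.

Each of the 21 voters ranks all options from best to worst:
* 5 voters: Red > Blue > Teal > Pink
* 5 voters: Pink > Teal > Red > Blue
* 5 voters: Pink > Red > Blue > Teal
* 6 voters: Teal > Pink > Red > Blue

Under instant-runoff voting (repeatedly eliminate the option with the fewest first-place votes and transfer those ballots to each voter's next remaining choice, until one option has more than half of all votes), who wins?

Teal

Round 1: Pink 10, Blue 0, Red 5, Teal 6. Blue eliminated.
Round 2: Pink 10, Red 5, Teal 6. Red eliminated.
Round 3: Pink 10, Teal 11. Teal has a majority (≥11).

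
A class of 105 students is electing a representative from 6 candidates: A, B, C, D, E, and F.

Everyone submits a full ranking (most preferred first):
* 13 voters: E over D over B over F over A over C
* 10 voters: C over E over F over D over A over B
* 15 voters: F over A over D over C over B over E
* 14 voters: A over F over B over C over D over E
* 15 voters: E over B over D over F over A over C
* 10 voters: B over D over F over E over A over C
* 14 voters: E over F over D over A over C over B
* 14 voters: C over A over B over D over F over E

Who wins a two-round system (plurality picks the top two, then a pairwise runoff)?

C

Round 1 first-place votes: A 14, B 10, C 24, D 0, E 42, F 15. E and C advance.
Runoff: E is ranked above C on 52 ballots, C above E on 53.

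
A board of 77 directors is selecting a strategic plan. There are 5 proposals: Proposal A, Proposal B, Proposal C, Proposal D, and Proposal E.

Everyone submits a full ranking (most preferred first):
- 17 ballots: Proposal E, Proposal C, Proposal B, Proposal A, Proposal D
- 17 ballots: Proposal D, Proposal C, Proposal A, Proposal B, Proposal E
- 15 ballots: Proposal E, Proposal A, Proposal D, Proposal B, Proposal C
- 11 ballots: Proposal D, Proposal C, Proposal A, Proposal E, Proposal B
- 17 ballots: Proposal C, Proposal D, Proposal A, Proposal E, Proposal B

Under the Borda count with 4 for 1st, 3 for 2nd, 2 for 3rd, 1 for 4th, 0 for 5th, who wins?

Proposal A: 17×1 + 17×2 + 15×3 + 11×2 + 17×2 = 152
Proposal B: 17×2 + 17×1 + 15×1 + 11×0 + 17×0 = 66
Proposal C: 17×3 + 17×3 + 15×0 + 11×3 + 17×4 = 203
Proposal D: 17×0 + 17×4 + 15×2 + 11×4 + 17×3 = 193
Proposal E: 17×4 + 17×0 + 15×4 + 11×1 + 17×1 = 156

Proposal C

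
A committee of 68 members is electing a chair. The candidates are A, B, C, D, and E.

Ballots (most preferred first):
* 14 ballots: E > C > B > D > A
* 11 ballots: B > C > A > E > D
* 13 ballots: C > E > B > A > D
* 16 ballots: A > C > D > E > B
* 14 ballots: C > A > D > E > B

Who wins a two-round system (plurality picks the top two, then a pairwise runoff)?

Round 1 first-place votes: A 16, B 11, C 27, D 0, E 14. C and A advance.
Runoff: C is ranked above A on 52 ballots, A above C on 16.

C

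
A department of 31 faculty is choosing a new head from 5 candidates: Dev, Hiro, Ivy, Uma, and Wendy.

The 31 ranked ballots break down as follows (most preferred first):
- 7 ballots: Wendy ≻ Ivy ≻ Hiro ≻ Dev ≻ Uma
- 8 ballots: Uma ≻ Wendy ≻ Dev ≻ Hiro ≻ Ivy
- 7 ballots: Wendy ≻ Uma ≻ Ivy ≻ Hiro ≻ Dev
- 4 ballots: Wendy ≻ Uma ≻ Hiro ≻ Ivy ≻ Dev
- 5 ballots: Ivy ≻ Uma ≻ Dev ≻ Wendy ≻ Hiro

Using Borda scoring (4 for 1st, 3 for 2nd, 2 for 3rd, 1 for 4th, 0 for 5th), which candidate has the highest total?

Wendy

Dev: 7×1 + 8×2 + 7×0 + 4×0 + 5×2 = 33
Hiro: 7×2 + 8×1 + 7×1 + 4×2 + 5×0 = 37
Ivy: 7×3 + 8×0 + 7×2 + 4×1 + 5×4 = 59
Uma: 7×0 + 8×4 + 7×3 + 4×3 + 5×3 = 80
Wendy: 7×4 + 8×3 + 7×4 + 4×4 + 5×1 = 101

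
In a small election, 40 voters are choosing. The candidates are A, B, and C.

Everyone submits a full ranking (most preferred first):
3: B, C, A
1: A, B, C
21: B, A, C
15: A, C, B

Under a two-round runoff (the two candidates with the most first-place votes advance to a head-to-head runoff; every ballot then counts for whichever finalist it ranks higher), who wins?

Round 1 first-place votes: A 16, B 24, C 0. B and A advance.
Runoff: B is ranked above A on 24 ballots, A above B on 16.

B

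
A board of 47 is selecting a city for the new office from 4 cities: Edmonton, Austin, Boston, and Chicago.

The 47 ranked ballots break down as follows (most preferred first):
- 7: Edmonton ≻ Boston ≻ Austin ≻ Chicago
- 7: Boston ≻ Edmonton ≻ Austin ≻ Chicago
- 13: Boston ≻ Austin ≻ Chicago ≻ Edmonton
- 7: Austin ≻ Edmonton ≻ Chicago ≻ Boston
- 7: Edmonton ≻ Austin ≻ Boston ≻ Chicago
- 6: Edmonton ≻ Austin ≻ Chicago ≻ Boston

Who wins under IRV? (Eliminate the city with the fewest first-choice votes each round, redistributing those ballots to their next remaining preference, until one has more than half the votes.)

Edmonton

Round 1: Edmonton 20, Austin 7, Boston 20, Chicago 0. Chicago eliminated.
Round 2: Edmonton 20, Austin 7, Boston 20. Austin eliminated.
Round 3: Edmonton 27, Boston 20. Edmonton has a majority (≥24).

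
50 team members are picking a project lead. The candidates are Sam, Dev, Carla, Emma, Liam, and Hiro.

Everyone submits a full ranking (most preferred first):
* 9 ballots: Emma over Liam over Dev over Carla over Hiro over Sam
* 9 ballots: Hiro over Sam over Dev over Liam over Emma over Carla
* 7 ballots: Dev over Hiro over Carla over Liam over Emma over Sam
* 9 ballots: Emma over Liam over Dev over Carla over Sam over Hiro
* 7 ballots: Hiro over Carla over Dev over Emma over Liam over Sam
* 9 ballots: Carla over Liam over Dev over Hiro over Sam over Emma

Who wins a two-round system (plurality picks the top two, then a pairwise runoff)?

Round 1 first-place votes: Sam 0, Dev 7, Carla 9, Emma 18, Liam 0, Hiro 16. Emma and Hiro advance.
Runoff: Emma is ranked above Hiro on 18 ballots, Hiro above Emma on 32.

Hiro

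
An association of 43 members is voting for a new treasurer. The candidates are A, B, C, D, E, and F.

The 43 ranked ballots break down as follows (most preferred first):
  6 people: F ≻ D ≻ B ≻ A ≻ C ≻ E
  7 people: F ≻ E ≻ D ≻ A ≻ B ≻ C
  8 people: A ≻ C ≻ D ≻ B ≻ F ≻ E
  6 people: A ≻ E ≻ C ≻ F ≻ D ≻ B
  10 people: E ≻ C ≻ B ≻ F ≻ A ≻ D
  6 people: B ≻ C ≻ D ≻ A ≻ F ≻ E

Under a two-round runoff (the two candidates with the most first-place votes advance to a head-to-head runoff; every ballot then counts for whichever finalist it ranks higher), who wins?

Round 1 first-place votes: A 14, B 6, C 0, D 0, E 10, F 13. A and F advance.
Runoff: A is ranked above F on 20 ballots, F above A on 23.

F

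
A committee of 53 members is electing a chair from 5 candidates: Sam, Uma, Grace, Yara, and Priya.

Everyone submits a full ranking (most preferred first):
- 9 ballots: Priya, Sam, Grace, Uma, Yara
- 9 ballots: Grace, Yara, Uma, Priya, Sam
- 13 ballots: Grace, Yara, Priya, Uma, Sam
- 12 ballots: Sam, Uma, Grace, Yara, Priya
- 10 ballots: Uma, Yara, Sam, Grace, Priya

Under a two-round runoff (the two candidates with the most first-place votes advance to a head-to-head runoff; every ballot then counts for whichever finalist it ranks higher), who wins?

Sam

Round 1 first-place votes: Sam 12, Uma 10, Grace 22, Yara 0, Priya 9. Grace and Sam advance.
Runoff: Grace is ranked above Sam on 22 ballots, Sam above Grace on 31.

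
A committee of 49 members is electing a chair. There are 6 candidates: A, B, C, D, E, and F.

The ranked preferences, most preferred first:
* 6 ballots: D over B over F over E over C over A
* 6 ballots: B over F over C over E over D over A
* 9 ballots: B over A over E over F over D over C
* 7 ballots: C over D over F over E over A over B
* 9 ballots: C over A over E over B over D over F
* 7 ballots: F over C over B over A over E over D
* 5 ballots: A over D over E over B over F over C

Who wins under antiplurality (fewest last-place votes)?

E

Last-place votes: A 12, B 7, C 14, D 7, E 0, F 9.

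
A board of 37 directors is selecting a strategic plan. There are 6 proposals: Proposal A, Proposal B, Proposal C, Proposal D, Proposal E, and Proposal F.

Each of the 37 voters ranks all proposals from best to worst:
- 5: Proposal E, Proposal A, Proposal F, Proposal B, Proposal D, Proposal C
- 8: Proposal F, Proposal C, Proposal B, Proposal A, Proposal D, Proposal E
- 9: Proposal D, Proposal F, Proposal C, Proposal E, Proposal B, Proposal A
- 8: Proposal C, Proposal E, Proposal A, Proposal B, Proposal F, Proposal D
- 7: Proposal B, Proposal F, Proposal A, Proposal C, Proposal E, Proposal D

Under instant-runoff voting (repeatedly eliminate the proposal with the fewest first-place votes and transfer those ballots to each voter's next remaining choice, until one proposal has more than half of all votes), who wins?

Proposal F

Round 1: Proposal A 0, Proposal B 7, Proposal C 8, Proposal D 9, Proposal E 5, Proposal F 8. Proposal A eliminated.
Round 2: Proposal B 7, Proposal C 8, Proposal D 9, Proposal E 5, Proposal F 8. Proposal E eliminated.
Round 3: Proposal B 7, Proposal C 8, Proposal D 9, Proposal F 13. Proposal B eliminated.
Round 4: Proposal C 8, Proposal D 9, Proposal F 20. Proposal F has a majority (≥19).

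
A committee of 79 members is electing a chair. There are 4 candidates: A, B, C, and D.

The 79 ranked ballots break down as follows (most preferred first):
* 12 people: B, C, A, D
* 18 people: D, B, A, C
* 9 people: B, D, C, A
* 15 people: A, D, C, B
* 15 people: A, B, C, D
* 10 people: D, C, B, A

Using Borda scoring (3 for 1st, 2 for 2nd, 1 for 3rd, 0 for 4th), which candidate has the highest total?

B

A: 12×1 + 18×1 + 9×0 + 15×3 + 15×3 + 10×0 = 120
B: 12×3 + 18×2 + 9×3 + 15×0 + 15×2 + 10×1 = 139
C: 12×2 + 18×0 + 9×1 + 15×1 + 15×1 + 10×2 = 83
D: 12×0 + 18×3 + 9×2 + 15×2 + 15×0 + 10×3 = 132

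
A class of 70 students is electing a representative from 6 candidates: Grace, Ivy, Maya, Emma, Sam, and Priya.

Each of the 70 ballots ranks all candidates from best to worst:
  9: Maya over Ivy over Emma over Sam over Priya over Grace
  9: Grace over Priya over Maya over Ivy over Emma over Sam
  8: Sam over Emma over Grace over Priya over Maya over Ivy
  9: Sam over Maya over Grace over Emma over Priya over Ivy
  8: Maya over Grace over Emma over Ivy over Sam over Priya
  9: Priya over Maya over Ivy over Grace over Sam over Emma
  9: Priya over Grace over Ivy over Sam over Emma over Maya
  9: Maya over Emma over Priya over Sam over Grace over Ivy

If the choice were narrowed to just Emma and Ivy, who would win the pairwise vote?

Emma is ranked above Ivy on 34 ballots; Ivy above Emma on 36.

Ivy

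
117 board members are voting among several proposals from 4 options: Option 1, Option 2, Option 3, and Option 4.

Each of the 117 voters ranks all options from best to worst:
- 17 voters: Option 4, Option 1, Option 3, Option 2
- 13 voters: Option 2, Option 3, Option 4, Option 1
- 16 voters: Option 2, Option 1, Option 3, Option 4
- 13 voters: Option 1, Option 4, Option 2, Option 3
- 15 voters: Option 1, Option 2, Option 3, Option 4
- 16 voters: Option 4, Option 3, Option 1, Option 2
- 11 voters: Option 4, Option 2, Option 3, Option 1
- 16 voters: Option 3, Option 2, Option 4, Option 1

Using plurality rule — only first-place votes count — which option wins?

First-place votes: Option 1 28, Option 2 29, Option 3 16, Option 4 44.

Option 4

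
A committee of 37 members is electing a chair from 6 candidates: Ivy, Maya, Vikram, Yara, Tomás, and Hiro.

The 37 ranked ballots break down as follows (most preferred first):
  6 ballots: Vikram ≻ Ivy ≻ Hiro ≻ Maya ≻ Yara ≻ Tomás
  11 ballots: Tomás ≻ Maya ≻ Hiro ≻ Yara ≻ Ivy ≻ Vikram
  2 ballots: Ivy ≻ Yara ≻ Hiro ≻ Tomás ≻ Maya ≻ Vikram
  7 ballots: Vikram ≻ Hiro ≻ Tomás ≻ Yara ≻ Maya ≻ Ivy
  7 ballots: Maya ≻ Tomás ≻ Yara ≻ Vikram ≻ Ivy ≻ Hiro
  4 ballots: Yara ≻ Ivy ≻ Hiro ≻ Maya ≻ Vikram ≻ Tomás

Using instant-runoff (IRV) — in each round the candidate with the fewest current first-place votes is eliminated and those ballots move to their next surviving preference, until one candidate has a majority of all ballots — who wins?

Tomás

Round 1: Ivy 2, Maya 7, Vikram 13, Yara 4, Tomás 11, Hiro 0. Hiro eliminated.
Round 2: Ivy 2, Maya 7, Vikram 13, Yara 4, Tomás 11. Ivy eliminated.
Round 3: Maya 7, Vikram 13, Yara 6, Tomás 11. Yara eliminated.
Round 4: Maya 11, Vikram 13, Tomás 13. Maya eliminated.
Round 5: Vikram 17, Tomás 20. Tomás has a majority (≥19).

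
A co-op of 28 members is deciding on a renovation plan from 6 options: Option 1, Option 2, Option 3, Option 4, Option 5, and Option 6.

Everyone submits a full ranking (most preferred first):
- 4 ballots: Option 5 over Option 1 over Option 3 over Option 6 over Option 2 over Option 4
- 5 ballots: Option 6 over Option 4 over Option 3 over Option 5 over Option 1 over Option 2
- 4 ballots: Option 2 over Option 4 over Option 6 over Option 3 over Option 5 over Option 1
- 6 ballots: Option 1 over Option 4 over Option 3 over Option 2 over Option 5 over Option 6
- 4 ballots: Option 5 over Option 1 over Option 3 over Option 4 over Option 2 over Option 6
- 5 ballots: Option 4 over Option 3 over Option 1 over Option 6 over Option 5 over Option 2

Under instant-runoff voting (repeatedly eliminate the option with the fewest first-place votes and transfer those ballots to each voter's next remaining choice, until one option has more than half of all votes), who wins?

Round 1: Option 1 6, Option 2 4, Option 3 0, Option 4 5, Option 5 8, Option 6 5. Option 3 eliminated.
Round 2: Option 1 6, Option 2 4, Option 4 5, Option 5 8, Option 6 5. Option 2 eliminated.
Round 3: Option 1 6, Option 4 9, Option 5 8, Option 6 5. Option 6 eliminated.
Round 4: Option 1 6, Option 4 14, Option 5 8. Option 1 eliminated.
Round 5: Option 4 20, Option 5 8. Option 4 has a majority (≥15).

Option 4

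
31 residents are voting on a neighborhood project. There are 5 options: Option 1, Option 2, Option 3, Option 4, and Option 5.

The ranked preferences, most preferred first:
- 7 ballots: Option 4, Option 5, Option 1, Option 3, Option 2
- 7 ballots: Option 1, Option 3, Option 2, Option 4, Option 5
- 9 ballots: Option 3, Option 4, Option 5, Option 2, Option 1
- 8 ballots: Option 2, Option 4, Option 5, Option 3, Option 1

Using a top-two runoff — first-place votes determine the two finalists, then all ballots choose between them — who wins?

Option 3

Round 1 first-place votes: Option 1 7, Option 2 8, Option 3 9, Option 4 7, Option 5 0. Option 3 and Option 2 advance.
Runoff: Option 3 is ranked above Option 2 on 23 ballots, Option 2 above Option 3 on 8.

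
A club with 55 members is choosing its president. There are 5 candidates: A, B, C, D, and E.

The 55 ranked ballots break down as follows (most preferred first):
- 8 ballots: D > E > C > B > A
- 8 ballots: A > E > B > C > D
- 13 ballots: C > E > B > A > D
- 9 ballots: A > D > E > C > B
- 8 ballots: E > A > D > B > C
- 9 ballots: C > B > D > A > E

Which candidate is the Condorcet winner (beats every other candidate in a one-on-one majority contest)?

E

E vs A: 29–26
E vs B: 46–9
E vs C: 33–22
E vs D: 29–26
E beats every other candidate.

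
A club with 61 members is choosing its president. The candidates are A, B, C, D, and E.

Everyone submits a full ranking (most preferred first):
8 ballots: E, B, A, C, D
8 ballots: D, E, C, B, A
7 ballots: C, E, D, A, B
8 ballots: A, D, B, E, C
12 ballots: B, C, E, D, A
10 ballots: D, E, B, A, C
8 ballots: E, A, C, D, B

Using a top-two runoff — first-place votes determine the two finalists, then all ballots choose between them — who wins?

E

Round 1 first-place votes: A 8, B 12, C 7, D 18, E 16. D and E advance.
Runoff: D is ranked above E on 26 ballots, E above D on 35.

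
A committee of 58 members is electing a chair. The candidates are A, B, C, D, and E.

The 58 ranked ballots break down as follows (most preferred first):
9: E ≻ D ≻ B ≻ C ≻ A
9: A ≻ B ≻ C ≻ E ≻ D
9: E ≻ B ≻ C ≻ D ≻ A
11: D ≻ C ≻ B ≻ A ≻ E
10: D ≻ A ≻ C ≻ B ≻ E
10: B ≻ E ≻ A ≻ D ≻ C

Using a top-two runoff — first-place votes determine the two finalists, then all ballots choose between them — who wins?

Round 1 first-place votes: A 9, B 10, C 0, D 21, E 18. D and E advance.
Runoff: D is ranked above E on 21 ballots, E above D on 37.

E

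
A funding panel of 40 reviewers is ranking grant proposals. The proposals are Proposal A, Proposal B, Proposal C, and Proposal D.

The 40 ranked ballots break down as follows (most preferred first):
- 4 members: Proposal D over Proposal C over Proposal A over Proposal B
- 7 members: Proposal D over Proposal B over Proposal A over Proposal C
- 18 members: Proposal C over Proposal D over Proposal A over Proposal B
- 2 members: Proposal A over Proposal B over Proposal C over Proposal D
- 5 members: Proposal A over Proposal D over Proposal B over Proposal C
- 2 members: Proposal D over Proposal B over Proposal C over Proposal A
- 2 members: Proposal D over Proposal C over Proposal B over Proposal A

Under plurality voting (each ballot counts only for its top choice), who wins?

Proposal C

First-place votes: Proposal A 7, Proposal B 0, Proposal C 18, Proposal D 15.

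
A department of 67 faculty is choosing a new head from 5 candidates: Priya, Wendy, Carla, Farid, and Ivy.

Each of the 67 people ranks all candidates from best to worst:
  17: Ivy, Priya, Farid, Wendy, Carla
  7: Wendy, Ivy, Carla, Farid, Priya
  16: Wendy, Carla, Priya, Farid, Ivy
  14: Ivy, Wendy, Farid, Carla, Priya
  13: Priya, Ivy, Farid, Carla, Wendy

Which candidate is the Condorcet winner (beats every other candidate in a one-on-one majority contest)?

Ivy

Ivy vs Priya: 38–29
Ivy vs Wendy: 44–23
Ivy vs Carla: 51–16
Ivy vs Farid: 51–16
Ivy beats every other candidate.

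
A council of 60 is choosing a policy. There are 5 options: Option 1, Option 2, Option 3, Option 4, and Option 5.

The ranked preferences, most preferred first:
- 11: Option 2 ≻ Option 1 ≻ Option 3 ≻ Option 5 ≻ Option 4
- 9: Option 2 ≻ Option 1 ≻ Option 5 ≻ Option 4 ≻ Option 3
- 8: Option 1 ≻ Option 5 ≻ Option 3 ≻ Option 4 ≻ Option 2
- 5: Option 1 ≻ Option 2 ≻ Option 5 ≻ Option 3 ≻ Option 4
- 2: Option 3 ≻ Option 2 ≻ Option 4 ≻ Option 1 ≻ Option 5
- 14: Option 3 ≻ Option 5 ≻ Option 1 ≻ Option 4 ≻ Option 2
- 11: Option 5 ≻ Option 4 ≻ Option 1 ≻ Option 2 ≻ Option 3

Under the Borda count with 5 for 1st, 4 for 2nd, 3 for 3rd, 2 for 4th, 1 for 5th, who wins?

Option 1

Option 1: 11×4 + 9×4 + 8×5 + 5×5 + 2×2 + 14×3 + 11×3 = 224
Option 2: 11×5 + 9×5 + 8×1 + 5×4 + 2×4 + 14×1 + 11×2 = 172
Option 3: 11×3 + 9×1 + 8×3 + 5×2 + 2×5 + 14×5 + 11×1 = 167
Option 4: 11×1 + 9×2 + 8×2 + 5×1 + 2×3 + 14×2 + 11×4 = 128
Option 5: 11×2 + 9×3 + 8×4 + 5×3 + 2×1 + 14×4 + 11×5 = 209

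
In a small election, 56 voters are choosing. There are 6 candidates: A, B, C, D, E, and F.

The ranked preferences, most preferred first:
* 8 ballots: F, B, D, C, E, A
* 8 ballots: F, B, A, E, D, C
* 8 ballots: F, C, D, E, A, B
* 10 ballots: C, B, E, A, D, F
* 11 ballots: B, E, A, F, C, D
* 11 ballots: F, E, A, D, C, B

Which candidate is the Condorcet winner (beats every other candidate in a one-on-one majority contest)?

F vs A: 35–21
F vs B: 35–21
F vs C: 46–10
F vs D: 46–10
F vs E: 35–21
F beats every other candidate.

F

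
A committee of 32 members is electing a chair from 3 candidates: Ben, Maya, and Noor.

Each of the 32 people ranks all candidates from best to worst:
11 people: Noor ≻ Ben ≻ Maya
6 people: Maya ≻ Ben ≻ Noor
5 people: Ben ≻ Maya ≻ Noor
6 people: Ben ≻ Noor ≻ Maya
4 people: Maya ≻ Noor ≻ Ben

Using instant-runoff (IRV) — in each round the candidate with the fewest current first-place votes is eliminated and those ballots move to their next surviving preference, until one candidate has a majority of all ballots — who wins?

Ben

Round 1: Ben 11, Maya 10, Noor 11. Maya eliminated.
Round 2: Ben 17, Noor 15. Ben has a majority (≥17).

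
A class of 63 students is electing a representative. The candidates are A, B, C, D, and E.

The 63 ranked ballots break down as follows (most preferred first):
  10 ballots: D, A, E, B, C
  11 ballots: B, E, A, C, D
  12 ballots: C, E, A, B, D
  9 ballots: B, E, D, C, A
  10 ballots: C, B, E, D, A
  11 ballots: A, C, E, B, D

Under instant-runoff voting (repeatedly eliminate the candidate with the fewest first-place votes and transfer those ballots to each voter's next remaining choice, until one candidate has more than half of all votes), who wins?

A

Round 1: A 11, B 20, C 22, D 10, E 0. E eliminated.
Round 2: A 11, B 20, C 22, D 10. D eliminated.
Round 3: A 21, B 20, C 22. B eliminated.
Round 4: A 32, C 31. A has a majority (≥32).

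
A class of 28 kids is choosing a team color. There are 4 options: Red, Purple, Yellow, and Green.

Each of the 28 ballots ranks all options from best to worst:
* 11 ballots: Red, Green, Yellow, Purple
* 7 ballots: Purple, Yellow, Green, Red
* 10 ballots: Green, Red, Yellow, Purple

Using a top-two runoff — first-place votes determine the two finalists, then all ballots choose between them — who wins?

Green

Round 1 first-place votes: Red 11, Purple 7, Yellow 0, Green 10. Red and Green advance.
Runoff: Red is ranked above Green on 11 ballots, Green above Red on 17.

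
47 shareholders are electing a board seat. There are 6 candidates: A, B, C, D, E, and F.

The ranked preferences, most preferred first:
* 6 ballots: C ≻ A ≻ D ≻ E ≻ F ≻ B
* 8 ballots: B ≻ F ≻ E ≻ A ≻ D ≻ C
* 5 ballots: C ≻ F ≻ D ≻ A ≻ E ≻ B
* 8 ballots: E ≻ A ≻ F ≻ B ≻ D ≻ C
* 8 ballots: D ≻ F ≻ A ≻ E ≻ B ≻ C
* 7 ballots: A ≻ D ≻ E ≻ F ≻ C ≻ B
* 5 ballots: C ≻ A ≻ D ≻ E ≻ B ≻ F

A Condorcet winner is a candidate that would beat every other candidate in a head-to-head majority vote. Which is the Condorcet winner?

A

A vs B: 39–8
A vs C: 31–16
A vs D: 34–13
A vs E: 31–16
A vs F: 26–21
A beats every other candidate.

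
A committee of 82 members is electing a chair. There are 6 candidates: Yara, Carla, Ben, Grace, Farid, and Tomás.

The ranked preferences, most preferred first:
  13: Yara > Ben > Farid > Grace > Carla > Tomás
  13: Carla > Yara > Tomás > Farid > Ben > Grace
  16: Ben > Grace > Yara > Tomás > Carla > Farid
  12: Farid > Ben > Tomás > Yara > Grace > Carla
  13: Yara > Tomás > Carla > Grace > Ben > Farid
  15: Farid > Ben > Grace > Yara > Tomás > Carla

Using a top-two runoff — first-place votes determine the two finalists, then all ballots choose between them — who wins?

Yara

Round 1 first-place votes: Yara 26, Carla 13, Ben 16, Grace 0, Farid 27, Tomás 0. Farid and Yara advance.
Runoff: Farid is ranked above Yara on 27 ballots, Yara above Farid on 55.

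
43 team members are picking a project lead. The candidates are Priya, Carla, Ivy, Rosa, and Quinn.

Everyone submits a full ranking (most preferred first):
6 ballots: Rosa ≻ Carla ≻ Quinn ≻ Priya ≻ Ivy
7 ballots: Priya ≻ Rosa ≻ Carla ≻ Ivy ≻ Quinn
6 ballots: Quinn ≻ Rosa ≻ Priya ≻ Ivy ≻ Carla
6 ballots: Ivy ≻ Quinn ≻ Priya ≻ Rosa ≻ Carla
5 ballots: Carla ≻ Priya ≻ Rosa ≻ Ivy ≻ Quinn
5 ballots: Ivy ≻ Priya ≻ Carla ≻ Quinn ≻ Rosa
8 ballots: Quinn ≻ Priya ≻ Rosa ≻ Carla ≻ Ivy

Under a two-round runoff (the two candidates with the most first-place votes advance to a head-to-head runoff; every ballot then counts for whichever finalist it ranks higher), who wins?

Ivy

Round 1 first-place votes: Priya 7, Carla 5, Ivy 11, Rosa 6, Quinn 14. Quinn and Ivy advance.
Runoff: Quinn is ranked above Ivy on 20 ballots, Ivy above Quinn on 23.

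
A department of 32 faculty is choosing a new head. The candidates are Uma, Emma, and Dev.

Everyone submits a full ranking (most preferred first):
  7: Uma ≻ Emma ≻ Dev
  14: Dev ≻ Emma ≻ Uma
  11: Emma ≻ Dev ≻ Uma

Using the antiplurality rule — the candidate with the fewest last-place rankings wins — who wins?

Last-place votes: Uma 25, Emma 0, Dev 7.

Emma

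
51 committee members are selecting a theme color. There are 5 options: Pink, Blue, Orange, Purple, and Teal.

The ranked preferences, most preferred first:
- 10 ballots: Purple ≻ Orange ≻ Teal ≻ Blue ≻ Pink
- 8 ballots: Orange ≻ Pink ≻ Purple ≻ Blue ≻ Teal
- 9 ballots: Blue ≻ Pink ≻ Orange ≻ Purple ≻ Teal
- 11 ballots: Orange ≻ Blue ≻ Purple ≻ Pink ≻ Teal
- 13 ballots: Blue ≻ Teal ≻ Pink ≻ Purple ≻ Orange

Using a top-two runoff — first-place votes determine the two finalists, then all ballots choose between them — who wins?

Round 1 first-place votes: Pink 0, Blue 22, Orange 19, Purple 10, Teal 0. Blue and Orange advance.
Runoff: Blue is ranked above Orange on 22 ballots, Orange above Blue on 29.

Orange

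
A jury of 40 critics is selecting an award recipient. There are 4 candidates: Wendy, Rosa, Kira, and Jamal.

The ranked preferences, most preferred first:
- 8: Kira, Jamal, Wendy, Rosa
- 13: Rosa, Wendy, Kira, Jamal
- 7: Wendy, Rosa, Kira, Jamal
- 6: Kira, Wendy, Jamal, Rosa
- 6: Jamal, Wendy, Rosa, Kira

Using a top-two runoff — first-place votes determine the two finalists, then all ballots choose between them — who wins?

Round 1 first-place votes: Wendy 7, Rosa 13, Kira 14, Jamal 6. Kira and Rosa advance.
Runoff: Kira is ranked above Rosa on 14 ballots, Rosa above Kira on 26.

Rosa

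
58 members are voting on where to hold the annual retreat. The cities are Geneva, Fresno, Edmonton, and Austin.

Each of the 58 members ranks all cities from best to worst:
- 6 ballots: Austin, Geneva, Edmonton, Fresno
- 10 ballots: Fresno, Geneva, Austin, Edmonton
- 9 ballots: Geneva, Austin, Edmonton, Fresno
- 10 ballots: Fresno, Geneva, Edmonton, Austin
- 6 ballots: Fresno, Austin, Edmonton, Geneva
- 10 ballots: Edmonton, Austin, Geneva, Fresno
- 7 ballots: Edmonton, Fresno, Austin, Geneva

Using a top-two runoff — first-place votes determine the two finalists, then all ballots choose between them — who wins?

Edmonton

Round 1 first-place votes: Geneva 9, Fresno 26, Edmonton 17, Austin 6. Fresno and Edmonton advance.
Runoff: Fresno is ranked above Edmonton on 26 ballots, Edmonton above Fresno on 32.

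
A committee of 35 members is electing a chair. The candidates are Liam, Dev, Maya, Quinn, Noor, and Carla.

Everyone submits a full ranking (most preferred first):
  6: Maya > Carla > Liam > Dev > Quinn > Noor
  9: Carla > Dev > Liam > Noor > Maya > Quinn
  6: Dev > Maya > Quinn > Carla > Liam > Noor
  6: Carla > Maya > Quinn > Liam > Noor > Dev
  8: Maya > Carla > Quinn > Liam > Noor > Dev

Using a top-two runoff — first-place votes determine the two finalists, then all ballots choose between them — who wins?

Maya

Round 1 first-place votes: Liam 0, Dev 6, Maya 14, Quinn 0, Noor 0, Carla 15. Carla and Maya advance.
Runoff: Carla is ranked above Maya on 15 ballots, Maya above Carla on 20.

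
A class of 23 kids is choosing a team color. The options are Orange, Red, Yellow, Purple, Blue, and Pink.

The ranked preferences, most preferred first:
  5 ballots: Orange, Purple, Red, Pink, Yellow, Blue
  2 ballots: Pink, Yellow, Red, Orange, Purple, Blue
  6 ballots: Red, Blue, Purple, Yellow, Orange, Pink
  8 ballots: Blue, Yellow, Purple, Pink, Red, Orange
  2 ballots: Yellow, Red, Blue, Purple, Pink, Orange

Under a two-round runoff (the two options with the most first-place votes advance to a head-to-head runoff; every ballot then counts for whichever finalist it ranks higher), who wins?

Round 1 first-place votes: Orange 5, Red 6, Yellow 2, Purple 0, Blue 8, Pink 2. Blue and Red advance.
Runoff: Blue is ranked above Red on 8 ballots, Red above Blue on 15.

Red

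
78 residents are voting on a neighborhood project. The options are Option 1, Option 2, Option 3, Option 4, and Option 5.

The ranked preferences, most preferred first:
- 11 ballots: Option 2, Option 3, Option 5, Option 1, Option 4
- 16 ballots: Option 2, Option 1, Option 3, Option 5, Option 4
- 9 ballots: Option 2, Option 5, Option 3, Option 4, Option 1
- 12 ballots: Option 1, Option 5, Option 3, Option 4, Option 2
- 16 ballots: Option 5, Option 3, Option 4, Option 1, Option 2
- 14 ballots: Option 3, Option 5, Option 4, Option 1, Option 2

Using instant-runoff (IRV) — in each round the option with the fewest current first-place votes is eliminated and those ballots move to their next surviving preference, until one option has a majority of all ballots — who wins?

Option 5

Round 1: Option 1 12, Option 2 36, Option 3 14, Option 4 0, Option 5 16. Option 4 eliminated.
Round 2: Option 1 12, Option 2 36, Option 3 14, Option 5 16. Option 1 eliminated.
Round 3: Option 2 36, Option 3 14, Option 5 28. Option 3 eliminated.
Round 4: Option 2 36, Option 5 42. Option 5 has a majority (≥40).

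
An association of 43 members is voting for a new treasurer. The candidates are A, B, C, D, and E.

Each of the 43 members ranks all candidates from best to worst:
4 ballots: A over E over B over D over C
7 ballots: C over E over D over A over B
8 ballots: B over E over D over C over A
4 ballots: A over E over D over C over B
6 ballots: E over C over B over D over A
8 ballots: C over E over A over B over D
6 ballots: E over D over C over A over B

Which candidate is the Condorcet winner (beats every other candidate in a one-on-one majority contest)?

E

E vs A: 35–8
E vs B: 35–8
E vs C: 28–15
E vs D: 43–0
E beats every other candidate.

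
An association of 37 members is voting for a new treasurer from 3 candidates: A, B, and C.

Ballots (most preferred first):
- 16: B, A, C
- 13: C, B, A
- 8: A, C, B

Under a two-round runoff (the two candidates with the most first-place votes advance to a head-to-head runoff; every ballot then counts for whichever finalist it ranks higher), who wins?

Round 1 first-place votes: A 8, B 16, C 13. B and C advance.
Runoff: B is ranked above C on 16 ballots, C above B on 21.

C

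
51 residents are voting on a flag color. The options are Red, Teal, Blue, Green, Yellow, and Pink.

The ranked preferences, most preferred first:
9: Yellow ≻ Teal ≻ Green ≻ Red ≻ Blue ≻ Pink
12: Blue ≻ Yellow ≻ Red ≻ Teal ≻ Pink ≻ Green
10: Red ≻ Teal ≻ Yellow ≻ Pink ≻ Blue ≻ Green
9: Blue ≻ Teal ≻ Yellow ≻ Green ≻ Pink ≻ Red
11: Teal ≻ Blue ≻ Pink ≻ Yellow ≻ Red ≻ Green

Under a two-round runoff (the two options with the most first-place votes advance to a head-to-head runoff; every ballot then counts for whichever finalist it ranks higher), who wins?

Round 1 first-place votes: Red 10, Teal 11, Blue 21, Green 0, Yellow 9, Pink 0. Blue and Teal advance.
Runoff: Blue is ranked above Teal on 21 ballots, Teal above Blue on 30.

Teal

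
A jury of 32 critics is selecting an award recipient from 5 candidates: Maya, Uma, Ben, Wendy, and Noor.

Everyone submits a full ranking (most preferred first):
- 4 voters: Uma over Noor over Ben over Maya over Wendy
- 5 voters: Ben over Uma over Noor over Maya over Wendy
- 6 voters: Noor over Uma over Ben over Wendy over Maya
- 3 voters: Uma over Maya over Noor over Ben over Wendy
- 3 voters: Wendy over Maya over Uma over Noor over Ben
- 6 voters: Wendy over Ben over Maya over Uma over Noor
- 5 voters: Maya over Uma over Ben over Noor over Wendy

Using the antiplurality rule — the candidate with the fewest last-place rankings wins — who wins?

Uma

Last-place votes: Maya 6, Uma 0, Ben 3, Wendy 17, Noor 6.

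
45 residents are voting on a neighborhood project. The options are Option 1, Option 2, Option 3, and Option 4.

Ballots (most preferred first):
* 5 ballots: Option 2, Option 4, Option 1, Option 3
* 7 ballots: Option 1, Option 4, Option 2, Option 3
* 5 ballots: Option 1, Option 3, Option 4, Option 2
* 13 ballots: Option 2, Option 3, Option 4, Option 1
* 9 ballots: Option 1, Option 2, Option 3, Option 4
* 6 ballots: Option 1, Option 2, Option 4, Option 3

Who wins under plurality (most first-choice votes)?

First-place votes: Option 1 27, Option 2 18, Option 3 0, Option 4 0.

Option 1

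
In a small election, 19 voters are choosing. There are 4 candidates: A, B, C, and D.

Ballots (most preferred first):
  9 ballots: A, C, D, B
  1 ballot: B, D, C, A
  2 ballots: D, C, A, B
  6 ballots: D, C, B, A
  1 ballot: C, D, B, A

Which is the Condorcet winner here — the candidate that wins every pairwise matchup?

C

C vs A: 10–9
C vs B: 18–1
C vs D: 10–9
C beats every other candidate.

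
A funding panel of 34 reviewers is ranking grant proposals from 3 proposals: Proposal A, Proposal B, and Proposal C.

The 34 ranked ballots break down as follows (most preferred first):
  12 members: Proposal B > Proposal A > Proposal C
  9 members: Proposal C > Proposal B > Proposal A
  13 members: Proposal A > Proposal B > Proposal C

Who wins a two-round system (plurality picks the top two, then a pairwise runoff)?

Round 1 first-place votes: Proposal A 13, Proposal B 12, Proposal C 9. Proposal A and Proposal B advance.
Runoff: Proposal A is ranked above Proposal B on 13 ballots, Proposal B above Proposal A on 21.

Proposal B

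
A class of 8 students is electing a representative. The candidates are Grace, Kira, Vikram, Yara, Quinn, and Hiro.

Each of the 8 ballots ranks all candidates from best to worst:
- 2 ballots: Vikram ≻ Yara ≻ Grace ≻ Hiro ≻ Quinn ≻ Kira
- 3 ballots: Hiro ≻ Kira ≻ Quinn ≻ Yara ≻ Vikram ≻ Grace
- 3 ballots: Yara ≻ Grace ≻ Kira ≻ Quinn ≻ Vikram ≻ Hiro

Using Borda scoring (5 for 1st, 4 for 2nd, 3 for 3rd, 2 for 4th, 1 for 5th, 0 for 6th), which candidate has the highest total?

Grace: 2×3 + 3×0 + 3×4 = 18
Kira: 2×0 + 3×4 + 3×3 = 21
Vikram: 2×5 + 3×1 + 3×1 = 16
Yara: 2×4 + 3×2 + 3×5 = 29
Quinn: 2×1 + 3×3 + 3×2 = 17
Hiro: 2×2 + 3×5 + 3×0 = 19

Yara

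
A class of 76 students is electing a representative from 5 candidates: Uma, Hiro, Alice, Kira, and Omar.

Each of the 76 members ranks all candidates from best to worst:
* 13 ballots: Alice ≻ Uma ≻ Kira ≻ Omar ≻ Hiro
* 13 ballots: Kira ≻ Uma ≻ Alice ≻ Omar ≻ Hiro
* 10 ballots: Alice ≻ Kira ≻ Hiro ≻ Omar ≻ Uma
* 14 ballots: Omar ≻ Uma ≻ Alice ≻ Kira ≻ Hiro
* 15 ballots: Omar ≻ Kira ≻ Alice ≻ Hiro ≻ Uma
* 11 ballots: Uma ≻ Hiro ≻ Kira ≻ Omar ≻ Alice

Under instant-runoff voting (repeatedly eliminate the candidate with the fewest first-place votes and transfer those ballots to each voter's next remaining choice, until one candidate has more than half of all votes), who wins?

Kira

Round 1: Uma 11, Hiro 0, Alice 23, Kira 13, Omar 29. Hiro eliminated.
Round 2: Uma 11, Alice 23, Kira 13, Omar 29. Uma eliminated.
Round 3: Alice 23, Kira 24, Omar 29. Alice eliminated.
Round 4: Kira 47, Omar 29. Kira has a majority (≥39).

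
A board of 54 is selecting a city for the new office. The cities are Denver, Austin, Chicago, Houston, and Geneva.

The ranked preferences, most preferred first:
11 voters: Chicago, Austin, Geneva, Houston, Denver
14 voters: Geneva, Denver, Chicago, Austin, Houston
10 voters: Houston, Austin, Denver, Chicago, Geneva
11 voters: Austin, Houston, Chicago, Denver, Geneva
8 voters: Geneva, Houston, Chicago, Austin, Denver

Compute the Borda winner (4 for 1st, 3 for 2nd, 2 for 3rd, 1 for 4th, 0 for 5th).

Austin

Denver: 11×0 + 14×3 + 10×2 + 11×1 + 8×0 = 73
Austin: 11×3 + 14×1 + 10×3 + 11×4 + 8×1 = 129
Chicago: 11×4 + 14×2 + 10×1 + 11×2 + 8×2 = 120
Houston: 11×1 + 14×0 + 10×4 + 11×3 + 8×3 = 108
Geneva: 11×2 + 14×4 + 10×0 + 11×0 + 8×4 = 110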